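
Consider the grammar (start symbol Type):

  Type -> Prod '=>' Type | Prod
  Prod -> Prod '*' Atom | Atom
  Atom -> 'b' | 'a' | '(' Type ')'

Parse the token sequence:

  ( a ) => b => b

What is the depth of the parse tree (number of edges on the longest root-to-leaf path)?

[Type [Prod [Atom ( [Type [Prod [Atom a]]] )]] => [Type [Prod [Atom b]] => [Type [Prod [Atom b]]]]]

6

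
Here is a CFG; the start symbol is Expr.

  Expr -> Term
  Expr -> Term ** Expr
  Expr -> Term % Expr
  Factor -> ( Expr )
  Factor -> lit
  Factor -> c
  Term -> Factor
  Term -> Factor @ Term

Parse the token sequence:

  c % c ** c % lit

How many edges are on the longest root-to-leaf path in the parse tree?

6

[Expr [Term [Factor c]] % [Expr [Term [Factor c]] ** [Expr [Term [Factor c]] % [Expr [Term [Factor lit]]]]]]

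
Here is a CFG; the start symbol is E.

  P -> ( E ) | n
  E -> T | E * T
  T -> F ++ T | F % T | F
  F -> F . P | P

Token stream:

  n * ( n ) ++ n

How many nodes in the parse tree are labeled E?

3

[E [E [T [F [P n]]]] * [T [F [P ( [E [T [F [P n]]]] )]] ++ [T [F [P n]]]]]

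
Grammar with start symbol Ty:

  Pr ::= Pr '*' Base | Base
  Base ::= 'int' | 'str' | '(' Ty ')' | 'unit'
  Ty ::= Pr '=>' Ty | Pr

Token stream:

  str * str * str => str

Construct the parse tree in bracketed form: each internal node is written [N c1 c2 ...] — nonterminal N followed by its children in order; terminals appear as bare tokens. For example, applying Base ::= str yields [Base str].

[Ty [Pr [Pr [Pr [Base str]] * [Base str]] * [Base str]] => [Ty [Pr [Base str]]]]

Ty
Pr => Ty
Pr * Base => Ty
Pr * Base * Base => Ty
Base * Base * Base => Ty
str * Base * Base => Ty
str * str * Base => Ty
str * str * str => Ty
str * str * str => Pr
str * str * str => Base
str * str * str => str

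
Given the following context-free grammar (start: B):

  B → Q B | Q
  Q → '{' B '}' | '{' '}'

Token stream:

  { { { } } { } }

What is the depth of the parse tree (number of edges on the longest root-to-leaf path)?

6

[B [Q { [B [Q { [B [Q { }]] }] [B [Q { }]]] }]]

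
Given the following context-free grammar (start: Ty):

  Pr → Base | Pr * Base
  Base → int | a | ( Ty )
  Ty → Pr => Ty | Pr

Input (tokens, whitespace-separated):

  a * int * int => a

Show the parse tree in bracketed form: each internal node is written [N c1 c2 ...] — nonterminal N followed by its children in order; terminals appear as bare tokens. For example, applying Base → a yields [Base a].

[Ty [Pr [Pr [Pr [Base a]] * [Base int]] * [Base int]] => [Ty [Pr [Base a]]]]

Ty
Pr => Ty
Pr * Base => Ty
Pr * Base * Base => Ty
Base * Base * Base => Ty
a * Base * Base => Ty
a * int * Base => Ty
a * int * int => Ty
a * int * int => Pr
a * int * int => Base
a * int * int => a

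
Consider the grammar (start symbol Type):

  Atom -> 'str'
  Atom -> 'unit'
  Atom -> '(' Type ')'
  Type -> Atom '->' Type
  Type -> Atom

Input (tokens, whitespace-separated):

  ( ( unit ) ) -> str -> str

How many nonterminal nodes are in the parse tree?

[Type [Atom ( [Type [Atom ( [Type [Atom unit]] )]] )] -> [Type [Atom str] -> [Type [Atom str]]]]

10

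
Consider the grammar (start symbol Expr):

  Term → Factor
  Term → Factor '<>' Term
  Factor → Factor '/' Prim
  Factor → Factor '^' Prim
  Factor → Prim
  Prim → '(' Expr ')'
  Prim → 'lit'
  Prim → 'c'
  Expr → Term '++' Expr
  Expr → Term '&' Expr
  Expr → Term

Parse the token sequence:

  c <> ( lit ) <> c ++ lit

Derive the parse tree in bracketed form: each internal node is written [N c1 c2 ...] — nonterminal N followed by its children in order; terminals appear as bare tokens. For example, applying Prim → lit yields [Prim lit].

Expr
Term ++ Expr
Factor <> Term ++ Expr
Prim <> Term ++ Expr
c <> Term ++ Expr
c <> Factor <> Term ++ Expr
c <> Prim <> Term ++ Expr
c <> ( Expr ) <> Term ++ Expr
c <> ( Term ) <> Term ++ Expr
c <> ( Factor ) <> Term ++ Expr
c <> ( Prim ) <> Term ++ Expr
c <> ( lit ) <> Term ++ Expr
c <> ( lit ) <> Factor ++ Expr
c <> ( lit ) <> Prim ++ Expr
c <> ( lit ) <> c ++ Expr
c <> ( lit ) <> c ++ Term
c <> ( lit ) <> c ++ Factor
c <> ( lit ) <> c ++ Prim
c <> ( lit ) <> c ++ lit

[Expr [Term [Factor [Prim c]] <> [Term [Factor [Prim ( [Expr [Term [Factor [Prim lit]]]] )]] <> [Term [Factor [Prim c]]]]] ++ [Expr [Term [Factor [Prim lit]]]]]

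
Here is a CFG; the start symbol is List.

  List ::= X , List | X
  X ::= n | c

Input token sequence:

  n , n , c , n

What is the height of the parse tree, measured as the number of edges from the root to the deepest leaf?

5

[List [X n] , [List [X n] , [List [X c] , [List [X n]]]]]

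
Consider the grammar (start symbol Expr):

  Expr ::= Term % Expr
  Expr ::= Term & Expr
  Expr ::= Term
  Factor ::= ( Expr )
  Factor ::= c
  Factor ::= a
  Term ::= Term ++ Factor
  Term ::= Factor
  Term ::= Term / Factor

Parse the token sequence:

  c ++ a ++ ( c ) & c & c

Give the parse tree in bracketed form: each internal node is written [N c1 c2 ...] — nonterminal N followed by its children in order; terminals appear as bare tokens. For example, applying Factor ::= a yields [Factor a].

Expr
Term & Expr
Term ++ Factor & Expr
Term ++ Factor ++ Factor & Expr
Factor ++ Factor ++ Factor & Expr
c ++ Factor ++ Factor & Expr
c ++ a ++ Factor & Expr
c ++ a ++ ( Expr ) & Expr
c ++ a ++ ( Term ) & Expr
c ++ a ++ ( Factor ) & Expr
c ++ a ++ ( c ) & Expr
c ++ a ++ ( c ) & Term & Expr
c ++ a ++ ( c ) & Factor & Expr
c ++ a ++ ( c ) & c & Expr
c ++ a ++ ( c ) & c & Term
c ++ a ++ ( c ) & c & Factor
c ++ a ++ ( c ) & c & c

[Expr [Term [Term [Term [Factor c]] ++ [Factor a]] ++ [Factor ( [Expr [Term [Factor c]]] )]] & [Expr [Term [Factor c]] & [Expr [Term [Factor c]]]]]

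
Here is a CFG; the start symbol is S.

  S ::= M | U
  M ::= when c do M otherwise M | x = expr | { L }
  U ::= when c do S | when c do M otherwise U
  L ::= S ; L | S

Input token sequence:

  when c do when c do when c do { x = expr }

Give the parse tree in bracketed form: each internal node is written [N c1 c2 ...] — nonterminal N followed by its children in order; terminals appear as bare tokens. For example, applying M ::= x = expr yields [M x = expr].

S
U
when c do S
when c do U
when c do when c do S
when c do when c do U
when c do when c do when c do S
when c do when c do when c do M
when c do when c do when c do { L }
when c do when c do when c do { S }
when c do when c do when c do { M }
when c do when c do when c do { x = expr }

[S [U when c do [S [U when c do [S [U when c do [S [M { [L [S [M x = expr]]] }]]]]]]]]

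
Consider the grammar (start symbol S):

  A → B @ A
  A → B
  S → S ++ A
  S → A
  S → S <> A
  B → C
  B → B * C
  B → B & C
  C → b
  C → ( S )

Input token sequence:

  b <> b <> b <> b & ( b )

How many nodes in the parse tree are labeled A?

[S [S [S [S [A [B [C b]]]] <> [A [B [C b]]]] <> [A [B [C b]]]] <> [A [B [B [C b]] & [C ( [S [A [B [C b]]]] )]]]]

5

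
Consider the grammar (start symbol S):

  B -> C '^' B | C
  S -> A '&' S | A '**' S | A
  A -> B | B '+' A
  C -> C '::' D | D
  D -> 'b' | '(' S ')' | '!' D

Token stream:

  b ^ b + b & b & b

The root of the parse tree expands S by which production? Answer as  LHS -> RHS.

S -> A '&' S

[S [A [B [C [D b]] ^ [B [C [D b]]]] + [A [B [C [D b]]]]] & [S [A [B [C [D b]]]] & [S [A [B [C [D b]]]]]]]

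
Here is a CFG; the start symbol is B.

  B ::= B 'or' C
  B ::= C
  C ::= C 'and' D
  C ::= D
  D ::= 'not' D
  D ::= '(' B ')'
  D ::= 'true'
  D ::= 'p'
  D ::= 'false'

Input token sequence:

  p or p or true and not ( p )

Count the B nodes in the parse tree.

4

[B [B [B [C [D p]]] or [C [D p]]] or [C [C [D true]] and [D not [D ( [B [C [D p]]] )]]]]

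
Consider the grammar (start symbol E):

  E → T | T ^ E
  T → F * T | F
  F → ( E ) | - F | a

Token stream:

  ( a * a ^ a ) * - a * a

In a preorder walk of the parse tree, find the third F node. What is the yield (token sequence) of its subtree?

a

[E [T [F ( [E [T [F a] * [T [F a]]] ^ [E [T [F a]]]] )] * [T [F - [F a]] * [T [F a]]]]]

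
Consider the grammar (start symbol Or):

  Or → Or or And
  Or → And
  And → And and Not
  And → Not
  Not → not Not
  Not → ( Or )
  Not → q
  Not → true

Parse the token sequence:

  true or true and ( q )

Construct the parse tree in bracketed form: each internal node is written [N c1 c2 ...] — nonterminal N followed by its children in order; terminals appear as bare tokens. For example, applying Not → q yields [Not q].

[Or [Or [And [Not true]]] or [And [And [Not true]] and [Not ( [Or [And [Not q]]] )]]]

Or
Or or And
And or And
Not or And
true or And
true or And and Not
true or Not and Not
true or true and Not
true or true and ( Or )
true or true and ( And )
true or true and ( Not )
true or true and ( q )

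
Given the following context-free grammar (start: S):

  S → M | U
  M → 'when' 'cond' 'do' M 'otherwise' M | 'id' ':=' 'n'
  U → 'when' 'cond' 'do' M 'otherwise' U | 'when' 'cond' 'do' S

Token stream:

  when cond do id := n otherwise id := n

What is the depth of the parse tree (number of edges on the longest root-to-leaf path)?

3

[S [M when cond do [M id := n] otherwise [M id := n]]]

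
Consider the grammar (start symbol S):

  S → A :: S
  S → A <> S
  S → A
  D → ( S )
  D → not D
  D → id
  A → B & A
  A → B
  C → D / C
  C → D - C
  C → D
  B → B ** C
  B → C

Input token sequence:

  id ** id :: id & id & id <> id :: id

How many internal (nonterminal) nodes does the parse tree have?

[S [A [B [B [C [D id]]] ** [C [D id]]]] :: [S [A [B [C [D id]]] & [A [B [C [D id]]] & [A [B [C [D id]]]]]] <> [S [A [B [C [D id]]]] :: [S [A [B [C [D id]]]]]]]]

31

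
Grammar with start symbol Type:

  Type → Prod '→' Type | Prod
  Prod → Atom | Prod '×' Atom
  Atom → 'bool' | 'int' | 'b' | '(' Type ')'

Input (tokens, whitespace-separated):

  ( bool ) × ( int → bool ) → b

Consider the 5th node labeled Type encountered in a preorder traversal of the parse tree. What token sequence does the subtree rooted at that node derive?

[Type [Prod [Prod [Atom ( [Type [Prod [Atom bool]]] )]] × [Atom ( [Type [Prod [Atom int]] → [Type [Prod [Atom bool]]]] )]] → [Type [Prod [Atom b]]]]

b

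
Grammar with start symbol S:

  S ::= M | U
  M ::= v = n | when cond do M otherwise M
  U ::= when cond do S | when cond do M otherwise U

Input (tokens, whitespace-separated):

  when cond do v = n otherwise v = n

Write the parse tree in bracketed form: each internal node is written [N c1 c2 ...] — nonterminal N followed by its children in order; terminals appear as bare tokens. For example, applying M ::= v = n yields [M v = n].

[S [M when cond do [M v = n] otherwise [M v = n]]]

S
M
when cond do M otherwise M
when cond do v = n otherwise M
when cond do v = n otherwise v = n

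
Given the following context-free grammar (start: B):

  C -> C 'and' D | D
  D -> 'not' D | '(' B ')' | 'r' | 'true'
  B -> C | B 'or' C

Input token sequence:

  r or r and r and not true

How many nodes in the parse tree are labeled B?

2

[B [B [C [D r]]] or [C [C [C [D r]] and [D r]] and [D not [D true]]]]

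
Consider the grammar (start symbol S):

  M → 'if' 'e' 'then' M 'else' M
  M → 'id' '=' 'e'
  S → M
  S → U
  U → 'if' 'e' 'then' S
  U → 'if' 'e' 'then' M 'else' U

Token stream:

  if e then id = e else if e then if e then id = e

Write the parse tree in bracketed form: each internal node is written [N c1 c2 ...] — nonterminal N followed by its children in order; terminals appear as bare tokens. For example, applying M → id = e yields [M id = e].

[S [U if e then [M id = e] else [U if e then [S [U if e then [S [M id = e]]]]]]]

S
U
if e then M else U
if e then id = e else U
if e then id = e else if e then S
if e then id = e else if e then U
if e then id = e else if e then if e then S
if e then id = e else if e then if e then M
if e then id = e else if e then if e then id = e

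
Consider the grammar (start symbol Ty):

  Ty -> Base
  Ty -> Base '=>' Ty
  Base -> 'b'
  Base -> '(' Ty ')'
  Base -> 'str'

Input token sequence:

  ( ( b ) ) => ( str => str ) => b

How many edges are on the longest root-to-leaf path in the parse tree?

[Ty [Base ( [Ty [Base ( [Ty [Base b]] )]] )] => [Ty [Base ( [Ty [Base str] => [Ty [Base str]]] )] => [Ty [Base b]]]]

6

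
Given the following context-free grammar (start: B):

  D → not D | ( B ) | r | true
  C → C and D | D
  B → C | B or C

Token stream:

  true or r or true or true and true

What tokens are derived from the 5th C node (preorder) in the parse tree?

[B [B [B [B [C [D true]]] or [C [D r]]] or [C [D true]]] or [C [C [D true]] and [D true]]]

true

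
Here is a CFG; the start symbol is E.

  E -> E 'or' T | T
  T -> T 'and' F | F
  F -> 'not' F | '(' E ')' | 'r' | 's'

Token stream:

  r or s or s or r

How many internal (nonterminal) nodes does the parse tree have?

[E [E [E [E [T [F r]]] or [T [F s]]] or [T [F s]]] or [T [F r]]]

12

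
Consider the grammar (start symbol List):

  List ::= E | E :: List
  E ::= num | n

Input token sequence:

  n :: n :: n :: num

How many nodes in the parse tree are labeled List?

4

[List [E n] :: [List [E n] :: [List [E n] :: [List [E num]]]]]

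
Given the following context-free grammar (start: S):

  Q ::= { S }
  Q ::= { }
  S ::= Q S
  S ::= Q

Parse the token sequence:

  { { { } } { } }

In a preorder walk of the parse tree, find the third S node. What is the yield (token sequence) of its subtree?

[S [Q { [S [Q { [S [Q { }]] }] [S [Q { }]]] }]]

{ }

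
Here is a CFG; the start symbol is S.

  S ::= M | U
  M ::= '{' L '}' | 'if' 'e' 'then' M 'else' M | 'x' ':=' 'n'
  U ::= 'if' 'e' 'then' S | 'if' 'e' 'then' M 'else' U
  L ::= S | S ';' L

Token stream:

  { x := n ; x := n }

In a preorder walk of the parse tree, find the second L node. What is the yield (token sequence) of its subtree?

[S [M { [L [S [M x := n]] ; [L [S [M x := n]]]] }]]

x := n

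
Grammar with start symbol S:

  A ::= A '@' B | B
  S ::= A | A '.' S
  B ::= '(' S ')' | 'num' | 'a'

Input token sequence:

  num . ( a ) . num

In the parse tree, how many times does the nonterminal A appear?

[S [A [B num]] . [S [A [B ( [S [A [B a]]] )]] . [S [A [B num]]]]]

4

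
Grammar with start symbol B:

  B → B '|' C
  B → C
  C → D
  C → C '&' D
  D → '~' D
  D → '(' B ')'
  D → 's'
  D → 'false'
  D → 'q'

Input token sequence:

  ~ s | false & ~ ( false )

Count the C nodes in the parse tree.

[B [B [C [D ~ [D s]]]] | [C [C [D false]] & [D ~ [D ( [B [C [D false]]] )]]]]

4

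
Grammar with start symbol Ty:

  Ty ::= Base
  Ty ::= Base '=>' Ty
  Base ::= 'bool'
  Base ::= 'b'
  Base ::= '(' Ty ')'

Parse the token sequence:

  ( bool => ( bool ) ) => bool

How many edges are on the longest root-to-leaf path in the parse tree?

[Ty [Base ( [Ty [Base bool] => [Ty [Base ( [Ty [Base bool]] )]]] )] => [Ty [Base bool]]]

7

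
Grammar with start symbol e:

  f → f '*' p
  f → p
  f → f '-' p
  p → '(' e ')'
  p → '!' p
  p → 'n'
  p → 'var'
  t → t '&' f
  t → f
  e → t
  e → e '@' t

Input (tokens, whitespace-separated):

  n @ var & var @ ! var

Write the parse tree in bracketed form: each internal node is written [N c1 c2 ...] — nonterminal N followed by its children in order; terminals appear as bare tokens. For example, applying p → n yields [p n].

[e [e [e [t [f [p n]]]] @ [t [t [f [p var]]] & [f [p var]]]] @ [t [f [p ! [p var]]]]]

e
e @ t
e @ t @ t
t @ t @ t
f @ t @ t
p @ t @ t
n @ t @ t
n @ t & f @ t
n @ f & f @ t
n @ p & f @ t
n @ var & f @ t
n @ var & p @ t
n @ var & var @ t
n @ var & var @ f
n @ var & var @ p
n @ var & var @ ! p
n @ var & var @ ! var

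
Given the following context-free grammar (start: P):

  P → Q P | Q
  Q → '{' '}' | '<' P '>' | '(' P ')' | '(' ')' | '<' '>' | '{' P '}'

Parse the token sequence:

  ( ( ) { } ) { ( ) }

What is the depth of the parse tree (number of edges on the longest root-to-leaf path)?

[P [Q ( [P [Q ( )] [P [Q { }]]] )] [P [Q { [P [Q ( )]] }]]]

5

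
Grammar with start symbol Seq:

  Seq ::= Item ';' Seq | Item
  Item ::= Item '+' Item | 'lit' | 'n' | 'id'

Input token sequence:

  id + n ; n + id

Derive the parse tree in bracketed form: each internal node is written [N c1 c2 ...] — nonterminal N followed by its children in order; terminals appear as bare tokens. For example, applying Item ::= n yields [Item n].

[Seq [Item [Item id] + [Item n]] ; [Seq [Item [Item n] + [Item id]]]]

Seq
Item ; Seq
Item + Item ; Seq
id + Item ; Seq
id + n ; Seq
id + n ; Item
id + n ; Item + Item
id + n ; n + Item
id + n ; n + id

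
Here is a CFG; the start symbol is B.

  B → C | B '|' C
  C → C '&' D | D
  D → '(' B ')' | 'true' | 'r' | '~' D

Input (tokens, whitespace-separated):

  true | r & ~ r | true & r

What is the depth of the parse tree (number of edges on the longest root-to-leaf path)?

[B [B [B [C [D true]]] | [C [C [D r]] & [D ~ [D r]]]] | [C [C [D true]] & [D r]]]

5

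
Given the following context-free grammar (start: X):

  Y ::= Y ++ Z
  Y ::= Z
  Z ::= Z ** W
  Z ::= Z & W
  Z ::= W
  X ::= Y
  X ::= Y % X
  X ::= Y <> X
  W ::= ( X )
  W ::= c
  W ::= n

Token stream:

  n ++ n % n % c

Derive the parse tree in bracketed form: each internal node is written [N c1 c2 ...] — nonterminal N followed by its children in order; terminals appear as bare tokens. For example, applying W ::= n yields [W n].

X
Y % X
Y ++ Z % X
Z ++ Z % X
W ++ Z % X
n ++ Z % X
n ++ W % X
n ++ n % X
n ++ n % Y % X
n ++ n % Z % X
n ++ n % W % X
n ++ n % n % X
n ++ n % n % Y
n ++ n % n % Z
n ++ n % n % W
n ++ n % n % c

[X [Y [Y [Z [W n]]] ++ [Z [W n]]] % [X [Y [Z [W n]]] % [X [Y [Z [W c]]]]]]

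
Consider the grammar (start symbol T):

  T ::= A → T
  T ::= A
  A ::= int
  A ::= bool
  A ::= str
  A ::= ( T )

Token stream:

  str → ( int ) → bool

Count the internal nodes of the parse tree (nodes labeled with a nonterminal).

[T [A str] → [T [A ( [T [A int]] )] → [T [A bool]]]]

8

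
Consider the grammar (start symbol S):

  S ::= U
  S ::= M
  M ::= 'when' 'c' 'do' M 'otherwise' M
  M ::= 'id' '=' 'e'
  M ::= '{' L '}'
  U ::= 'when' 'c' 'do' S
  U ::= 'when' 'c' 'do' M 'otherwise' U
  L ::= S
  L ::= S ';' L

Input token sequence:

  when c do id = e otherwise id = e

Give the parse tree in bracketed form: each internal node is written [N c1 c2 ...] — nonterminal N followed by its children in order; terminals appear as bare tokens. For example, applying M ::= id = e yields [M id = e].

[S [M when c do [M id = e] otherwise [M id = e]]]

S
M
when c do M otherwise M
when c do id = e otherwise M
when c do id = e otherwise id = e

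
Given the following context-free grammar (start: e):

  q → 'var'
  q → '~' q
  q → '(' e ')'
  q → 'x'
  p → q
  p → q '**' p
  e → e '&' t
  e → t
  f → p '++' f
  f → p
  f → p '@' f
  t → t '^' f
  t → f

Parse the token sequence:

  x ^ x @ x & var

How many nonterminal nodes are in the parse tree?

17

[e [e [t [t [f [p [q x]]]] ^ [f [p [q x]] @ [f [p [q x]]]]]] & [t [f [p [q var]]]]]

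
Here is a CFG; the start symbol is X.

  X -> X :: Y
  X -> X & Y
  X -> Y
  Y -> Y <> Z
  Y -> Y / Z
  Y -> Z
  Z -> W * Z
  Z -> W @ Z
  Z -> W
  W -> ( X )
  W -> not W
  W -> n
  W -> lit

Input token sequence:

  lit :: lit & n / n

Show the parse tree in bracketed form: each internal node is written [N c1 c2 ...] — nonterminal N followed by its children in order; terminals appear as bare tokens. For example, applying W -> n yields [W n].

X
X & Y
X :: Y & Y
Y :: Y & Y
Z :: Y & Y
W :: Y & Y
lit :: Y & Y
lit :: Z & Y
lit :: W & Y
lit :: lit & Y
lit :: lit & Y / Z
lit :: lit & Z / Z
lit :: lit & W / Z
lit :: lit & n / Z
lit :: lit & n / W
lit :: lit & n / n

[X [X [X [Y [Z [W lit]]]] :: [Y [Z [W lit]]]] & [Y [Y [Z [W n]]] / [Z [W n]]]]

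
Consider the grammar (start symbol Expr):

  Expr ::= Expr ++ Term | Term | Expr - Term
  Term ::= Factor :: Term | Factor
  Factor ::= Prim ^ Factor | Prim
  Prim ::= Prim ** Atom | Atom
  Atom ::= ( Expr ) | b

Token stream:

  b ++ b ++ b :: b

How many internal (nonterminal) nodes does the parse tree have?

[Expr [Expr [Expr [Term [Factor [Prim [Atom b]]]]] ++ [Term [Factor [Prim [Atom b]]]]] ++ [Term [Factor [Prim [Atom b]]] :: [Term [Factor [Prim [Atom b]]]]]]

19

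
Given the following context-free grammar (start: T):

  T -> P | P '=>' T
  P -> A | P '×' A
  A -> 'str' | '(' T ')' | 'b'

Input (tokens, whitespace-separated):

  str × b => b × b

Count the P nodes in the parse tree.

[T [P [P [A str]] × [A b]] => [T [P [P [A b]] × [A b]]]]

4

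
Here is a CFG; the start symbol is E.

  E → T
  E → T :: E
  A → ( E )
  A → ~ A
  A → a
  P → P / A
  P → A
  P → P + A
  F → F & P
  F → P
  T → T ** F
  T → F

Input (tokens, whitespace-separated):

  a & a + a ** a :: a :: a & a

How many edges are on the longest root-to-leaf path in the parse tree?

[E [T [T [F [F [P [A a]]] & [P [P [A a]] + [A a]]]] ** [F [P [A a]]]] :: [E [T [F [P [A a]]]] :: [E [T [F [F [P [A a]]] & [P [A a]]]]]]]

8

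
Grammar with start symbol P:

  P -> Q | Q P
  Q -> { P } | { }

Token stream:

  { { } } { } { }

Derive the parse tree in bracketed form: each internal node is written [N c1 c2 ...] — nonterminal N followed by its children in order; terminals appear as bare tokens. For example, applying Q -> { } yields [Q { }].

P
Q P
{ P } P
{ Q } P
{ { } } P
{ { } } Q P
{ { } } { } P
{ { } } { } Q
{ { } } { } { }

[P [Q { [P [Q { }]] }] [P [Q { }] [P [Q { }]]]]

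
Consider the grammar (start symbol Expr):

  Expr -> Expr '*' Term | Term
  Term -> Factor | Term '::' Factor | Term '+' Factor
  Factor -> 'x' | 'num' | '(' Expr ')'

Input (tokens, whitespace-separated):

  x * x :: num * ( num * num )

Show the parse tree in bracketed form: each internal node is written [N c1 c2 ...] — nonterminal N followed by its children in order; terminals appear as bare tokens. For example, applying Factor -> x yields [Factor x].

Expr
Expr * Term
Expr * Term * Term
Term * Term * Term
Factor * Term * Term
x * Term * Term
x * Term :: Factor * Term
x * Factor :: Factor * Term
x * x :: Factor * Term
x * x :: num * Term
x * x :: num * Factor
x * x :: num * ( Expr )
x * x :: num * ( Expr * Term )
x * x :: num * ( Term * Term )
x * x :: num * ( Factor * Term )
x * x :: num * ( num * Term )
x * x :: num * ( num * Factor )
x * x :: num * ( num * num )

[Expr [Expr [Expr [Term [Factor x]]] * [Term [Term [Factor x]] :: [Factor num]]] * [Term [Factor ( [Expr [Expr [Term [Factor num]]] * [Term [Factor num]]] )]]]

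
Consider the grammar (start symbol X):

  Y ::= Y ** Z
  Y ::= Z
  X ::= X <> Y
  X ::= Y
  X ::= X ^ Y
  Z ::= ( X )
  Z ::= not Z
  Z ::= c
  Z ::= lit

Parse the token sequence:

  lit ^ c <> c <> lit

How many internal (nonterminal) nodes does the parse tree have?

12

[X [X [X [X [Y [Z lit]]] ^ [Y [Z c]]] <> [Y [Z c]]] <> [Y [Z lit]]]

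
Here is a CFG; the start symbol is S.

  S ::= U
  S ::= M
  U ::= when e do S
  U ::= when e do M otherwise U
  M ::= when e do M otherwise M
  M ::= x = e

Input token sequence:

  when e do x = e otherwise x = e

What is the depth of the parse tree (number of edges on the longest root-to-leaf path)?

3

[S [M when e do [M x = e] otherwise [M x = e]]]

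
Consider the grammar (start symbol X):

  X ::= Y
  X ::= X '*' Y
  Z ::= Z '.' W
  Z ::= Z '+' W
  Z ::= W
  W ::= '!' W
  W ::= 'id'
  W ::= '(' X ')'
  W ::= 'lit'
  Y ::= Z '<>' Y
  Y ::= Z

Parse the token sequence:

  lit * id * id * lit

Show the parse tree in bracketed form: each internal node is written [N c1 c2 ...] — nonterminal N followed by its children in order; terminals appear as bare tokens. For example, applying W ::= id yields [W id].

X
X * Y
X * Y * Y
X * Y * Y * Y
Y * Y * Y * Y
Z * Y * Y * Y
W * Y * Y * Y
lit * Y * Y * Y
lit * Z * Y * Y
lit * W * Y * Y
lit * id * Y * Y
lit * id * Z * Y
lit * id * W * Y
lit * id * id * Y
lit * id * id * Z
lit * id * id * W
lit * id * id * lit

[X [X [X [X [Y [Z [W lit]]]] * [Y [Z [W id]]]] * [Y [Z [W id]]]] * [Y [Z [W lit]]]]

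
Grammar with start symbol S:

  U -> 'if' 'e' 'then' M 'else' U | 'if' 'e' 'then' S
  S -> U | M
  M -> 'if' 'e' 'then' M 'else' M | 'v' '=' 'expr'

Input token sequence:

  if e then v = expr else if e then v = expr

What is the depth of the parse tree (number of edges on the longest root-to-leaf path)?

[S [U if e then [M v = expr] else [U if e then [S [M v = expr]]]]]

5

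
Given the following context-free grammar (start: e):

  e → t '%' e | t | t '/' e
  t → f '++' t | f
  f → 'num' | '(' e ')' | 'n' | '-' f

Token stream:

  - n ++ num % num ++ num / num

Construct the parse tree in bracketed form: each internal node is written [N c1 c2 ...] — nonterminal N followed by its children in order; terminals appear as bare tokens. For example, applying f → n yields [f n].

[e [t [f - [f n]] ++ [t [f num]]] % [e [t [f num] ++ [t [f num]]] / [e [t [f num]]]]]

e
t % e
f ++ t % e
- f ++ t % e
- n ++ t % e
- n ++ f % e
- n ++ num % e
- n ++ num % t / e
- n ++ num % f ++ t / e
- n ++ num % num ++ t / e
- n ++ num % num ++ f / e
- n ++ num % num ++ num / e
- n ++ num % num ++ num / t
- n ++ num % num ++ num / f
- n ++ num % num ++ num / num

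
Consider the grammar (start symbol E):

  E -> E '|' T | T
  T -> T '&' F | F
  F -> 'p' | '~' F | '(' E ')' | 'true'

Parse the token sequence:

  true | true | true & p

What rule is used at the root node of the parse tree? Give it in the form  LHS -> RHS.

[E [E [E [T [F true]]] | [T [F true]]] | [T [T [F true]] & [F p]]]

E -> E '|' T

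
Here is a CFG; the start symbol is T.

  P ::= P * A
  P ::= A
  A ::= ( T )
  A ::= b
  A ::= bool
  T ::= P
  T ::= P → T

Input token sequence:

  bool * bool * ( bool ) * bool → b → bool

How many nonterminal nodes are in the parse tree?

18

[T [P [P [P [P [A bool]] * [A bool]] * [A ( [T [P [A bool]]] )]] * [A bool]] → [T [P [A b]] → [T [P [A bool]]]]]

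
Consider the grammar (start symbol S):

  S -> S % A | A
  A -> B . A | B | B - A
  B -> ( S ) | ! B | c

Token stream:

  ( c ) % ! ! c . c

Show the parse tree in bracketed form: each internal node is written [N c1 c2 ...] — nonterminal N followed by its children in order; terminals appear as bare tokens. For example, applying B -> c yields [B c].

S
S % A
A % A
B % A
( S ) % A
( A ) % A
( B ) % A
( c ) % A
( c ) % B . A
( c ) % ! B . A
( c ) % ! ! B . A
( c ) % ! ! c . A
( c ) % ! ! c . B
( c ) % ! ! c . c

[S [S [A [B ( [S [A [B c]]] )]]] % [A [B ! [B ! [B c]]] . [A [B c]]]]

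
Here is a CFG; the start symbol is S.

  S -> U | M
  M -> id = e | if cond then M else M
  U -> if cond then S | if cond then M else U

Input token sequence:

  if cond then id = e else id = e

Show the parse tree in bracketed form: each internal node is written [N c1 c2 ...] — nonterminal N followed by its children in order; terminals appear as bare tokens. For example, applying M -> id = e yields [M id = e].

S
M
if cond then M else M
if cond then id = e else M
if cond then id = e else id = e

[S [M if cond then [M id = e] else [M id = e]]]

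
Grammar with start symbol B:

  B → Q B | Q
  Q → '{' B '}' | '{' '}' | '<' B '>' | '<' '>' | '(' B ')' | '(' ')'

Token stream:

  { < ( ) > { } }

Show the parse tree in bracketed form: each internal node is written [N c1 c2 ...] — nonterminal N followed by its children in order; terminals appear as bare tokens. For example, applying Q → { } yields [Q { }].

[B [Q { [B [Q < [B [Q ( )]] >] [B [Q { }]]] }]]

B
Q
{ B }
{ Q B }
{ < B > B }
{ < Q > B }
{ < ( ) > B }
{ < ( ) > Q }
{ < ( ) > { } }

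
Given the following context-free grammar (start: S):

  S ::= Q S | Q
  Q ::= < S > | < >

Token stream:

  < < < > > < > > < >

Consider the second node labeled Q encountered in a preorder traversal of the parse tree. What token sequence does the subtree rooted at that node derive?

< < > >

[S [Q < [S [Q < [S [Q < >]] >] [S [Q < >]]] >] [S [Q < >]]]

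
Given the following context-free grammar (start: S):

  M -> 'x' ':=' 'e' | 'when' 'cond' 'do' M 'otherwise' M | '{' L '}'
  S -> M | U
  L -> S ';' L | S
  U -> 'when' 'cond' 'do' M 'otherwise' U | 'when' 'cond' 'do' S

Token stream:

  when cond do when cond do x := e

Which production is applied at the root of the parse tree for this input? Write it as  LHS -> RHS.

[S [U when cond do [S [U when cond do [S [M x := e]]]]]]

S -> U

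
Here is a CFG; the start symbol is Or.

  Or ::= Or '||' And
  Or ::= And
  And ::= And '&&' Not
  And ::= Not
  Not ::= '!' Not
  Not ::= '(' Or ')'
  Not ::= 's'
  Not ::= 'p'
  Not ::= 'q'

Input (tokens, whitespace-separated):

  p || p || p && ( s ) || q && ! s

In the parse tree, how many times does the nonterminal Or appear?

5

[Or [Or [Or [Or [And [Not p]]] || [And [Not p]]] || [And [And [Not p]] && [Not ( [Or [And [Not s]]] )]]] || [And [And [Not q]] && [Not ! [Not s]]]]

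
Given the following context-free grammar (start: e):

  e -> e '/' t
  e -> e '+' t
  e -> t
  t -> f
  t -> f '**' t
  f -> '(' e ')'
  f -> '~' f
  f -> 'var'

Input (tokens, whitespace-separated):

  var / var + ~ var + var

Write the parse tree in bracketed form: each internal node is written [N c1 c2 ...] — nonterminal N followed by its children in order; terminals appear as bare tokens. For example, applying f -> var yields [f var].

[e [e [e [e [t [f var]]] / [t [f var]]] + [t [f ~ [f var]]]] + [t [f var]]]

e
e + t
e + t + t
e / t + t + t
t / t + t + t
f / t + t + t
var / t + t + t
var / f + t + t
var / var + t + t
var / var + f + t
var / var + ~ f + t
var / var + ~ var + t
var / var + ~ var + f
var / var + ~ var + var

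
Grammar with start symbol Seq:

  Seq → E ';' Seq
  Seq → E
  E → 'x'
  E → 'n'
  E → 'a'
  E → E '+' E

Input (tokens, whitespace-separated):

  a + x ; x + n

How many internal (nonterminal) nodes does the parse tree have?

8

[Seq [E [E a] + [E x]] ; [Seq [E [E x] + [E n]]]]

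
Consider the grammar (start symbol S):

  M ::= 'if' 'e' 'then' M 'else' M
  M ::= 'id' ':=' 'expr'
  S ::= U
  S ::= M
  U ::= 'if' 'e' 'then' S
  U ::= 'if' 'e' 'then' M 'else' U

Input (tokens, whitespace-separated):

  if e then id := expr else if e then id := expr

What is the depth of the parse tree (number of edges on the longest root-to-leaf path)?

5

[S [U if e then [M id := expr] else [U if e then [S [M id := expr]]]]]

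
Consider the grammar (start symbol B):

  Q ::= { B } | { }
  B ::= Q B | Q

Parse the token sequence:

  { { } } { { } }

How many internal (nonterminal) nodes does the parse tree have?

[B [Q { [B [Q { }]] }] [B [Q { [B [Q { }]] }]]]

8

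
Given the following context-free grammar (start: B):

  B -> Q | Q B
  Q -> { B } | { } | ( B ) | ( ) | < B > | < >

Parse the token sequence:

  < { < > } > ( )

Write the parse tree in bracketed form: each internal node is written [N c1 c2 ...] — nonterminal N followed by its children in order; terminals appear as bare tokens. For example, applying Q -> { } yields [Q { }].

B
Q B
< B > B
< Q > B
< { B } > B
< { Q } > B
< { < > } > B
< { < > } > Q
< { < > } > ( )

[B [Q < [B [Q { [B [Q < >]] }]] >] [B [Q ( )]]]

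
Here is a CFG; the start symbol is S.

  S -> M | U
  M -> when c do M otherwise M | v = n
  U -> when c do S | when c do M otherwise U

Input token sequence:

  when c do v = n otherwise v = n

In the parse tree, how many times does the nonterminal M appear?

3

[S [M when c do [M v = n] otherwise [M v = n]]]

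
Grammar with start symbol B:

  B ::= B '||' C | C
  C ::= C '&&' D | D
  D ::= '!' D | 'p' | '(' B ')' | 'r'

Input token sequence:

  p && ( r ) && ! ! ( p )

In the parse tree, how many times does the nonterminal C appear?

[B [C [C [C [D p]] && [D ( [B [C [D r]]] )]] && [D ! [D ! [D ( [B [C [D p]]] )]]]]]

5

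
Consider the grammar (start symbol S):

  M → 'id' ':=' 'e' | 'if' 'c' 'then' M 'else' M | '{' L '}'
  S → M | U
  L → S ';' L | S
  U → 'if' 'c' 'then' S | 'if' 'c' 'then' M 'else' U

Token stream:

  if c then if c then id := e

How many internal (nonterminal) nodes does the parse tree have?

6

[S [U if c then [S [U if c then [S [M id := e]]]]]]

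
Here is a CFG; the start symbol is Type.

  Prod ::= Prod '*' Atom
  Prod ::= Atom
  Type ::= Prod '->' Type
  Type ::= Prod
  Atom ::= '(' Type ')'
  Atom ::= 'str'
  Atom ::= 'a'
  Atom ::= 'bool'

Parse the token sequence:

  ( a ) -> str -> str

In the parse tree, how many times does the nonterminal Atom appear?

4

[Type [Prod [Atom ( [Type [Prod [Atom a]]] )]] -> [Type [Prod [Atom str]] -> [Type [Prod [Atom str]]]]]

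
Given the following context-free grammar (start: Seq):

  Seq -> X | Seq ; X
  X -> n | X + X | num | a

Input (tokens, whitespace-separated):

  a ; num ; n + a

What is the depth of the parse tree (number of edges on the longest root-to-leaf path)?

[Seq [Seq [Seq [X a]] ; [X num]] ; [X [X n] + [X a]]]

4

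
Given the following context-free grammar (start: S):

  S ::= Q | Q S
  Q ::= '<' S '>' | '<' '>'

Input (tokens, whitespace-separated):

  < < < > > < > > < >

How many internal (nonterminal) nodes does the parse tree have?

10

[S [Q < [S [Q < [S [Q < >]] >] [S [Q < >]]] >] [S [Q < >]]]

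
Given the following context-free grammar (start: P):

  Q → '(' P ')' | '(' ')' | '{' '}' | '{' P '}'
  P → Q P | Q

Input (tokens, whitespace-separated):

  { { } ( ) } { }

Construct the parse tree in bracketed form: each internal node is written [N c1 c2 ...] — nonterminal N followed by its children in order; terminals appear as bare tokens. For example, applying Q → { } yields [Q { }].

P
Q P
{ P } P
{ Q P } P
{ { } P } P
{ { } Q } P
{ { } ( ) } P
{ { } ( ) } Q
{ { } ( ) } { }

[P [Q { [P [Q { }] [P [Q ( )]]] }] [P [Q { }]]]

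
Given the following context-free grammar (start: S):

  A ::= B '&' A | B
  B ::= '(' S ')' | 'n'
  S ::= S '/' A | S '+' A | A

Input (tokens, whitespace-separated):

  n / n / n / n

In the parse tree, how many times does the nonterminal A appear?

4

[S [S [S [S [A [B n]]] / [A [B n]]] / [A [B n]]] / [A [B n]]]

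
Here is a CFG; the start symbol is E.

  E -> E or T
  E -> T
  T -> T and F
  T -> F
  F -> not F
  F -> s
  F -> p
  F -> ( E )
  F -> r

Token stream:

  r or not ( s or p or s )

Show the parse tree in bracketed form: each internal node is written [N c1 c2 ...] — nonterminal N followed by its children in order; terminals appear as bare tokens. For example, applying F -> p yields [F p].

E
E or T
T or T
F or T
r or T
r or F
r or not F
r or not ( E )
r or not ( E or T )
r or not ( E or T or T )
r or not ( T or T or T )
r or not ( F or T or T )
r or not ( s or T or T )
r or not ( s or F or T )
r or not ( s or p or T )
r or not ( s or p or F )
r or not ( s or p or s )

[E [E [T [F r]]] or [T [F not [F ( [E [E [E [T [F s]]] or [T [F p]]] or [T [F s]]] )]]]]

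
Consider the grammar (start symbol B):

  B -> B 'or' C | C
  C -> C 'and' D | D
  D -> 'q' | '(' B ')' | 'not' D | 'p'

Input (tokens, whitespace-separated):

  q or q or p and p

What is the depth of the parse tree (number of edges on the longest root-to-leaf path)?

[B [B [B [C [D q]]] or [C [D q]]] or [C [C [D p]] and [D p]]]

5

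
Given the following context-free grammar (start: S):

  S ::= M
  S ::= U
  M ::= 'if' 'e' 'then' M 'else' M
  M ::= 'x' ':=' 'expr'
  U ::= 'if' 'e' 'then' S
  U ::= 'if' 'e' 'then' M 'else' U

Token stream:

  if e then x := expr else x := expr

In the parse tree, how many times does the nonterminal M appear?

[S [M if e then [M x := expr] else [M x := expr]]]

3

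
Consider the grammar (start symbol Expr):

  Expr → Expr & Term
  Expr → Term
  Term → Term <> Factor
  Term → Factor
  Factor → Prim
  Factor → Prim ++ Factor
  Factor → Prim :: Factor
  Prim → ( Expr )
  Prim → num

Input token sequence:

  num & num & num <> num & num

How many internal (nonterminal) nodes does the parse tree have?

19

[Expr [Expr [Expr [Expr [Term [Factor [Prim num]]]] & [Term [Factor [Prim num]]]] & [Term [Term [Factor [Prim num]]] <> [Factor [Prim num]]]] & [Term [Factor [Prim num]]]]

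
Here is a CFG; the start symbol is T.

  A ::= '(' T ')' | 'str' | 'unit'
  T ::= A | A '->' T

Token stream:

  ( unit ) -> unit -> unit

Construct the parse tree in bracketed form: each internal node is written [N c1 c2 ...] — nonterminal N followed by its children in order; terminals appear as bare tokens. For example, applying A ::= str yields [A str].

T
A -> T
( T ) -> T
( A ) -> T
( unit ) -> T
( unit ) -> A -> T
( unit ) -> unit -> T
( unit ) -> unit -> A
( unit ) -> unit -> unit

[T [A ( [T [A unit]] )] -> [T [A unit] -> [T [A unit]]]]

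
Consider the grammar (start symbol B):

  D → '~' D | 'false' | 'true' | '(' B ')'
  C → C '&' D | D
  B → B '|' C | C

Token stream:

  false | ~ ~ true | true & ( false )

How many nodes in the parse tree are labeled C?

[B [B [B [C [D false]]] | [C [D ~ [D ~ [D true]]]]] | [C [C [D true]] & [D ( [B [C [D false]]] )]]]

5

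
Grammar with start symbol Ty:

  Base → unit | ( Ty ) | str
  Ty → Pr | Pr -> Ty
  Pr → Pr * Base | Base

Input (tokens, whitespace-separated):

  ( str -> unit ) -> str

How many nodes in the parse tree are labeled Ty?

[Ty [Pr [Base ( [Ty [Pr [Base str]] -> [Ty [Pr [Base unit]]]] )]] -> [Ty [Pr [Base str]]]]

4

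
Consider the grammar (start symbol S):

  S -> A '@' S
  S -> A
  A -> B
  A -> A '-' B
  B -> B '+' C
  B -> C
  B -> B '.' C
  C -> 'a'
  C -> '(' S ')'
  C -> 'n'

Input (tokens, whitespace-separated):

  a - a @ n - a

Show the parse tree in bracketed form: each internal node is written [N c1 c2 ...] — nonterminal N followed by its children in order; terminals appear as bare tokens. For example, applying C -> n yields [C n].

[S [A [A [B [C a]]] - [B [C a]]] @ [S [A [A [B [C n]]] - [B [C a]]]]]

S
A @ S
A - B @ S
B - B @ S
C - B @ S
a - B @ S
a - C @ S
a - a @ S
a - a @ A
a - a @ A - B
a - a @ B - B
a - a @ C - B
a - a @ n - B
a - a @ n - C
a - a @ n - a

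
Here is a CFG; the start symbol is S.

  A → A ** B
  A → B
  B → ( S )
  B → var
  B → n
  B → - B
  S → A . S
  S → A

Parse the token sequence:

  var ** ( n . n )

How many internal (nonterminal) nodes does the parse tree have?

11

[S [A [A [B var]] ** [B ( [S [A [B n]] . [S [A [B n]]]] )]]]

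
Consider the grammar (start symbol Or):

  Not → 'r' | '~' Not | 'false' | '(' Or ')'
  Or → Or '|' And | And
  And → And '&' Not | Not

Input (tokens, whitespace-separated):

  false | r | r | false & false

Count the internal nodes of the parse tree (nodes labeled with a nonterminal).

14

[Or [Or [Or [Or [And [Not false]]] | [And [Not r]]] | [And [Not r]]] | [And [And [Not false]] & [Not false]]]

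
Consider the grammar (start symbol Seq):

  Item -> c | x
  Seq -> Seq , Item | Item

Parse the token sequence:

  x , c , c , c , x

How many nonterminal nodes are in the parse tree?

[Seq [Seq [Seq [Seq [Seq [Item x]] , [Item c]] , [Item c]] , [Item c]] , [Item x]]

10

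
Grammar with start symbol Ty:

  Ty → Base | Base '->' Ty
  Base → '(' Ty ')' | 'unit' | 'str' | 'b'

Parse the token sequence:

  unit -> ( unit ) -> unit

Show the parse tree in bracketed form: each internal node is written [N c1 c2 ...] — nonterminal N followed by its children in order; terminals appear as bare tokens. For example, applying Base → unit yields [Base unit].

[Ty [Base unit] -> [Ty [Base ( [Ty [Base unit]] )] -> [Ty [Base unit]]]]

Ty
Base -> Ty
unit -> Ty
unit -> Base -> Ty
unit -> ( Ty ) -> Ty
unit -> ( Base ) -> Ty
unit -> ( unit ) -> Ty
unit -> ( unit ) -> Base
unit -> ( unit ) -> unit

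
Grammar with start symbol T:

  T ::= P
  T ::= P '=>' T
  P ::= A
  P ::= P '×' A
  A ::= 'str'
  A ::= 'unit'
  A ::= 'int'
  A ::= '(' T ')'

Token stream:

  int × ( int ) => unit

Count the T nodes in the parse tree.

3

[T [P [P [A int]] × [A ( [T [P [A int]]] )]] => [T [P [A unit]]]]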